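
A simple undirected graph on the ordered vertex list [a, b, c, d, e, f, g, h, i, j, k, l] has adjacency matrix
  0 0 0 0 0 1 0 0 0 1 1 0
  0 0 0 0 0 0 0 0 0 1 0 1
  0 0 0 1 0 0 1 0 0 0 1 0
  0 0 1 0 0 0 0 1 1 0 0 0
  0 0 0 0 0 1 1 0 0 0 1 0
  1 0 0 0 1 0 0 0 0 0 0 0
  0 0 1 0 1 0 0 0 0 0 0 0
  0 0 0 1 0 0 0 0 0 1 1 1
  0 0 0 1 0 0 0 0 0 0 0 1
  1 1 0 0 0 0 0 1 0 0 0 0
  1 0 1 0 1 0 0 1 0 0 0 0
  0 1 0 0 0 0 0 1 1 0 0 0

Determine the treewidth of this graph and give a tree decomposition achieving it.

Treewidth 3.
One such decomposition:
Bags: B1 = {c, e, f, g}  B2 = {c, e, f, k}  B3 = {a, c, f, k}  B4 = {a, c, d, k}  B5 = {a, d, h, k}  B6 = {a, d, h, j}  B7 = {d, h, i, j}  B8 = {h, i, j, l}  B9 = {b, i, j, l}
Tree: B1–B2, B2–B3, B3–B4, B4–B5, B5–B6, B6–B7, B7–B8, B8–B9

Each bag holds 4 vertices, so the decomposition has width 3, which upper-bounds the treewidth. For the lower bound: the 4 vertex sets {e,f,g}, {c}, {k}, {a,d,h,j} are disjoint, each induces a connected subgraph, and every pair is joined by at least one edge of G. Contracting each set to a single vertex therefore yields K_{4} as a minor, and since treewidth is minor-monotone, tw(G) ≥ tw(K_{4}) = 3. Therefore the treewidth is 3.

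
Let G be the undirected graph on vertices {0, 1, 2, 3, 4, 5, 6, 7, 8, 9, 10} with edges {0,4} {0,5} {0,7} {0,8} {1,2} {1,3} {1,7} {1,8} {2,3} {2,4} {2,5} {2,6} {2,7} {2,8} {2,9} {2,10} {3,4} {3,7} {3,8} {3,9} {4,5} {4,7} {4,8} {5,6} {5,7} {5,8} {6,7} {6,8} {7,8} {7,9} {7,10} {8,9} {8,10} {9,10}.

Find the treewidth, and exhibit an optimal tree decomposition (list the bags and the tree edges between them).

Treewidth 4.
One such decomposition:
Bags: B1 = {2, 3, 4, 7, 8}  B2 = {2, 4, 5, 7, 8}  B3 = {1, 2, 3, 7, 8}  B4 = {2, 3, 7, 8, 9}  B5 = {2, 7, 8, 9, 10}  B6 = {2, 5, 6, 7, 8}  B7 = {0, 4, 5, 7, 8}
Tree: B1–B2, B1–B3, B3–B4, B4–B5, B2–B6, B2–B7

Each bag holds 5 vertices, so the decomposition has width 4, which upper-bounds the treewidth. On the other hand G contains the 5-clique {0, 4, 5, 7, 8}. A clique must lie in a single bag of any decomposition, so no decomposition can have width below 4. Combining the bounds, tw(G) = 4.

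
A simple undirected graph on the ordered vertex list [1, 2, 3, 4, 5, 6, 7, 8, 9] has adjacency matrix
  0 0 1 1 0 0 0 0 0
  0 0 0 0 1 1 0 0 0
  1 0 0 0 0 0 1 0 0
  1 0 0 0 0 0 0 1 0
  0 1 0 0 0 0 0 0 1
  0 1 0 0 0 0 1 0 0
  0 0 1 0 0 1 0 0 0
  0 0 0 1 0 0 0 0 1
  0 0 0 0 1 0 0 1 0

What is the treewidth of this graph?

A width-2 tree decomposition is:
Bags: B1 = {2, 6, 7}  B2 = {2, 3, 7}  B3 = {1, 2, 3}  B4 = {1, 2, 4}  B5 = {2, 4, 8}  B6 = {2, 8, 9}  B7 = {2, 5, 9}
Tree: B1–B2, B2–B3, B3–B4, B4–B5, B5–B6, B6–B7
Each bag holds 3 vertices, so the decomposition has width 2, which upper-bounds the treewidth. Since 2–6–7–3–1–4–8–9–5–2 is a cycle in G, G is not acyclic. Forests are exactly the graphs of treewidth ≤ 1, so tw(G) ≥ 2. The upper and lower bounds meet at 2, so that is the treewidth.

2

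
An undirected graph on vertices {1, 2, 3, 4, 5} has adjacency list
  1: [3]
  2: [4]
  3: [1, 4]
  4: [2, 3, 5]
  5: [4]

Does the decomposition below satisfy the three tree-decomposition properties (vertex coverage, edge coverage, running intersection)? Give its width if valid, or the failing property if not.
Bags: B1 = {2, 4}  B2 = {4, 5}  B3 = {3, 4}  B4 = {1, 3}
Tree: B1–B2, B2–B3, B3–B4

Yes; width 1.

Checking the three conditions: (i) the bags cover all of {1, 2, 3, 4, 5}; (ii) for each edge, some bag contains both endpoints; (iii) the bags containing any fixed vertex form a subtree. All hold, so the decomposition is valid with width 2 − 1 = 1.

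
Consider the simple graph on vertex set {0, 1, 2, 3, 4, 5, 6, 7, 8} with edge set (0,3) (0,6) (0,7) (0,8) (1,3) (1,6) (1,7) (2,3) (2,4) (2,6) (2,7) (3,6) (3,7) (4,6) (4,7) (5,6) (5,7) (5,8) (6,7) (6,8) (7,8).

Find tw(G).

3

A width-3 tree decomposition is:
Bags: B1 = {2, 3, 6, 7}  B2 = {2, 4, 6, 7}  B3 = {0, 3, 6, 7}  B4 = {1, 3, 6, 7}  B5 = {0, 6, 7, 8}  B6 = {5, 6, 7, 8}
Tree: B1–B2, B1–B3, B1–B4, B3–B5, B5–B6
Each bag holds 4 vertices, so the decomposition has width 3, which upper-bounds the treewidth. Conversely, {0, 6, 7, 8} is a clique of size 4, and the vertices of any clique must share a bag in every tree decomposition; so some bag has ≥ 4 vertices and tw(G) ≥ 3. Combining the bounds, tw(G) = 3.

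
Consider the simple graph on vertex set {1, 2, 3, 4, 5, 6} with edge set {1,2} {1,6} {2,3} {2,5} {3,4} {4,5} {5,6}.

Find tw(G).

A width-2 tree decomposition is:
Bags: B1 = {3, 4, 5}  B2 = {2, 3, 5}  B3 = {2, 5, 6}  B4 = {1, 2, 6}
Tree: B1–B2, B2–B3, B3–B4
Every bag has size at most 3, so the width is 3 − 1 = 2 and tw(G) ≤ 2. The edges 4–3–2–5–4 form a cycle, so G is not a tree and its treewidth is at least 2. The upper and lower bounds meet at 2, so that is the treewidth.

2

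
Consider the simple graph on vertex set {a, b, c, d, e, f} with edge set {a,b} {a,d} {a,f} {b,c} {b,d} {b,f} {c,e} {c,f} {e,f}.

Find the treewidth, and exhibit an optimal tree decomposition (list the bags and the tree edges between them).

Treewidth 2.
One optimal decomposition is:
Bags: B1 = {a, b, f}  B2 = {a, b, d}  B3 = {b, c, f}  B4 = {c, e, f}
Tree: B1–B2, B1–B3, B3–B4

Each bag holds 3 vertices, so the decomposition has width 2, which upper-bounds the treewidth. On the other hand G contains the 3-clique {a, b, d}. A clique must lie in a single bag of any decomposition, so no decomposition can have width below 2. Combining the bounds, tw(G) = 2.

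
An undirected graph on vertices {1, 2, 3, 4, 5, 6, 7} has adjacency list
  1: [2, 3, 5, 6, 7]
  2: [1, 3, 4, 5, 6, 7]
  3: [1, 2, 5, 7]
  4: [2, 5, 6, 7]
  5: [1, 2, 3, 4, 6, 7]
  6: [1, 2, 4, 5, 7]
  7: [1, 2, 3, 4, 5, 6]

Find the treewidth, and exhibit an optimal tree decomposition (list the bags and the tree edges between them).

Treewidth 4.
One such decomposition:
Bags: B1 = {1, 2, 5, 6, 7}  B2 = {1, 2, 3, 5, 7}  B3 = {2, 4, 5, 6, 7}
Tree: B1–B2, B1–B3

Each bag holds 5 vertices, so the decomposition has width 4, which upper-bounds the treewidth. Conversely, {1, 2, 3, 5, 7} is a clique of size 5, and the vertices of any clique must share a bag in every tree decomposition; so some bag has ≥ 5 vertices and tw(G) ≥ 4. Therefore the treewidth is 4.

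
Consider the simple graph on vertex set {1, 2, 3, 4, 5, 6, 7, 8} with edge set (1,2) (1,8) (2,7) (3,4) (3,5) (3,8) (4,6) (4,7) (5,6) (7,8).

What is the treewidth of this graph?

2

A width-2 tree decomposition is:
Bags: B1 = {1, 2, 8}  B2 = {2, 7, 8}  B3 = {3, 7, 8}  B4 = {3, 4, 7}  B5 = {3, 4, 5}  B6 = {4, 5, 6}
Tree: B1–B2, B2–B3, B3–B4, B4–B5, B5–B6
Each bag holds 3 vertices, so the decomposition has width 2, which upper-bounds the treewidth. Since 1–2–7–8–1 is a cycle in G, G is not acyclic. Forests are exactly the graphs of treewidth ≤ 1, so tw(G) ≥ 2. Hence tw(G) = 2 exactly.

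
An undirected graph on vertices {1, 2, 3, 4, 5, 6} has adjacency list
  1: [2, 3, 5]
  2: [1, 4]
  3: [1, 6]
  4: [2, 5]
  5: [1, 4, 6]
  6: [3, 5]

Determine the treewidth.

A width-2 tree decomposition is:
Bags: B1 = {3, 5, 6}  B2 = {1, 3, 5}  B3 = {1, 4, 5}  B4 = {1, 2, 4}
Tree: B1–B2, B2–B3, B3–B4
Every bag has size at most 3, so the width is 3 − 1 = 2 and tw(G) ≤ 2. The edges 6–3–1–5–6 form a cycle, so G is not a tree and its treewidth is at least 2. Combining the bounds, tw(G) = 2.

2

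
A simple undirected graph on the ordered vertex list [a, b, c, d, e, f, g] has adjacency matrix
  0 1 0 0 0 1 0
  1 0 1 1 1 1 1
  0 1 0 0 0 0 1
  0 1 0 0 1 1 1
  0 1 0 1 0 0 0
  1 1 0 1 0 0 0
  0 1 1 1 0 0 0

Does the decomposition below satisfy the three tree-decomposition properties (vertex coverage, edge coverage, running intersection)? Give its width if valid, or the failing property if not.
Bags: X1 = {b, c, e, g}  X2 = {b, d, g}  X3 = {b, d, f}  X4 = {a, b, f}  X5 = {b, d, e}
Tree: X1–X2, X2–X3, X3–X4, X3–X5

No — bags containing vertex e are not connected in the tree.

A tree decomposition must satisfy three properties: every vertex lies in some bag; for every edge, both endpoints lie together in some bag; and for every vertex, the bags containing it form a connected subtree. Here bags containing vertex e are not connected in the tree, so the decomposition is invalid.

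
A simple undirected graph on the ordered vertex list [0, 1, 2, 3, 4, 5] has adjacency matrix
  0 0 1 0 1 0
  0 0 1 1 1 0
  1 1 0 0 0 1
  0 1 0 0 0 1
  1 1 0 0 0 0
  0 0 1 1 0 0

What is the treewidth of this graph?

2

A width-2 tree decomposition is:
Bags: B1 = {2, 3, 5}  B2 = {1, 2, 3}  B3 = {0, 1, 2}  B4 = {0, 1, 4}
Tree: B1–B2, B2–B3, B3–B4
Each bag holds 3 vertices, so the decomposition has width 2, which upper-bounds the treewidth. For the lower bound, G contains the cycle 5–3–1–2–5, so G is not a forest; only forests have treewidth ≤ 1, hence tw(G) ≥ 2. Therefore the treewidth is 2.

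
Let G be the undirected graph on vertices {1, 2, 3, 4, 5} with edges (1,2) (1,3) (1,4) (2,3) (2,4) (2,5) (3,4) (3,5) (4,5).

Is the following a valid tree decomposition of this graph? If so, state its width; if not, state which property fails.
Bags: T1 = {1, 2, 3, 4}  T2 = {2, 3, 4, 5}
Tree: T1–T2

Yes; width 3.

Vertex coverage: the bags together contain {1, 2, 3, 4, 5}, the full vertex set. Edge coverage: each edge of G has both endpoints in at least one bag. Running intersection: for every vertex, the bags containing it form a connected subtree. All three properties hold, so this is a valid tree decomposition of width max|bag| − 1 = 3, and hence tw(G) ≤ 3.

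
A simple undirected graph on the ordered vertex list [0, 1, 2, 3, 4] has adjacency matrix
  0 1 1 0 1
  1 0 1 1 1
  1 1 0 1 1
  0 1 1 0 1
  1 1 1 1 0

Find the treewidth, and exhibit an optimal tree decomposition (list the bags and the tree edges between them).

The largest bag has 4 vertices, giving width 3; this decomposition certifies tw(G) ≤ 3. Conversely, {0, 1, 2, 4} is a clique of size 4, and the vertices of any clique must share a bag in every tree decomposition; so some bag has ≥ 4 vertices and tw(G) ≥ 3. Therefore the treewidth is 3.

Treewidth 3.
One such decomposition:
Bags: B1 = {1, 2, 3, 4}  B2 = {0, 1, 2, 4}
Tree: B1–B2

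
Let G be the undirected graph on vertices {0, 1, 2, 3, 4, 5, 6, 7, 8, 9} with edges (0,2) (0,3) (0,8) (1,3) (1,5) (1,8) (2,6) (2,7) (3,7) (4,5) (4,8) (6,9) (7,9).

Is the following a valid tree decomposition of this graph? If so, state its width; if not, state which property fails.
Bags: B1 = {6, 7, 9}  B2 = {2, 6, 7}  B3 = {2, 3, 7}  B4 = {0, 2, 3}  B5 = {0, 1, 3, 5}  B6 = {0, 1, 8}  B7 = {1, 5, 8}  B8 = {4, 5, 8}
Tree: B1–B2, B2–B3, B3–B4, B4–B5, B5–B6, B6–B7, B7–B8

A tree decomposition must satisfy three properties: every vertex lies in some bag; for every edge, both endpoints lie together in some bag; and for every vertex, the bags containing it form a connected subtree. Here bags containing vertex 5 are not connected in the tree, so the decomposition is invalid.

No — bags containing vertex 5 are not connected in the tree.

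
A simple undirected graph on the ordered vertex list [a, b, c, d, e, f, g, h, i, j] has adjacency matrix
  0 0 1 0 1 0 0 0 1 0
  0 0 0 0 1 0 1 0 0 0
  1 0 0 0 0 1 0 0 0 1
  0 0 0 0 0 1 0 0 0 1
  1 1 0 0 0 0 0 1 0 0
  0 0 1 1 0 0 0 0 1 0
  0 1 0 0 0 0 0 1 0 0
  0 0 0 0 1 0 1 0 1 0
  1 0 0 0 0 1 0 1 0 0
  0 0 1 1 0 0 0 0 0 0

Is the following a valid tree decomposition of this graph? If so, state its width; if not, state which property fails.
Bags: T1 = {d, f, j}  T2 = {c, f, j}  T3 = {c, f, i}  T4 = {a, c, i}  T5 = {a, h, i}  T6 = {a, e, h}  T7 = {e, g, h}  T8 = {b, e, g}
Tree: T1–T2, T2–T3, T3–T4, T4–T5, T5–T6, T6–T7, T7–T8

Yes; width 2.

Vertex coverage: the bags together contain {a, b, c, d, e, f, g, h, i, j}, the full vertex set. Edge coverage: each edge of G has both endpoints in at least one bag. Running intersection: for every vertex, the bags containing it form a connected subtree. All three properties hold, so this is a valid tree decomposition of width max|bag| − 1 = 2, and hence tw(G) ≤ 2.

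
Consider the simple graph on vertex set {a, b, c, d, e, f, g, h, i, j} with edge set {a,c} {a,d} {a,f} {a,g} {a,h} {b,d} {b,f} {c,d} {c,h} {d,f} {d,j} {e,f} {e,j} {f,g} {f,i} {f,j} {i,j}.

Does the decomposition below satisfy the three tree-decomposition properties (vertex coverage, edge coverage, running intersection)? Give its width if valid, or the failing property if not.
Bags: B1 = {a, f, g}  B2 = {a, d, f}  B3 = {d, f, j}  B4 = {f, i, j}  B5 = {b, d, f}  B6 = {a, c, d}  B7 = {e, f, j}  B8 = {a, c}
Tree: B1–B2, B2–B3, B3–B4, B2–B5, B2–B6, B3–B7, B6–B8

A tree decomposition must satisfy three properties: every vertex lies in some bag; for every edge, both endpoints lie together in some bag; and for every vertex, the bags containing it form a connected subtree. Here vertex h appears in no bag, so the decomposition is invalid.

No — vertex h appears in no bag.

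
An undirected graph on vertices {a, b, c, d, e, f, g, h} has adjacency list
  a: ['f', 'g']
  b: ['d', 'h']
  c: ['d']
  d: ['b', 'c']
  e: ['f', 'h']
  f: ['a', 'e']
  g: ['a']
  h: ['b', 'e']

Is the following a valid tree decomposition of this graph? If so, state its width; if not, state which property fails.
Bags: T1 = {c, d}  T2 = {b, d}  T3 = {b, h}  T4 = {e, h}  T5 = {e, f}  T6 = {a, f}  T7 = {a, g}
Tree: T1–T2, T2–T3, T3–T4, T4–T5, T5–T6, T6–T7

Yes; width 1.

Every vertex of G appears in some bag (union = {a, b, c, d, e, f, g, h}); every edge is covered by a bag; and for each vertex v the set of bags containing v is connected in the bag tree. The decomposition is therefore valid. The largest bag has 2 vertices, so the width is 1.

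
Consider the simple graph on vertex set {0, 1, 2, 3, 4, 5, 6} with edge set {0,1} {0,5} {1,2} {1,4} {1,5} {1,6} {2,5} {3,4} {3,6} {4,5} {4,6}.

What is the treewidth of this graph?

A width-2 tree decomposition is:
Bags: B1 = {1, 4, 5}  B2 = {0, 1, 5}  B3 = {1, 4, 6}  B4 = {1, 2, 5}  B5 = {3, 4, 6}
Tree: B1–B2, B1–B3, B2–B4, B3–B5
Every bag has size at most 3, so the width is 3 − 1 = 2 and tw(G) ≤ 2. For the lower bound, the 3 vertices {0, 1, 5} are pairwise adjacent, and any tree decomposition puts a clique entirely inside one bag — forcing width ≥ 2. Combining the bounds, tw(G) = 2.

2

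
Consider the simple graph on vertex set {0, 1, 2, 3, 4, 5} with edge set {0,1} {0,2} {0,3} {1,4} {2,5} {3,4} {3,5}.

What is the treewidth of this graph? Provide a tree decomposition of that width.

The largest bag has 3 vertices, giving width 2; this decomposition certifies tw(G) ≤ 2. The edges 5–2–0–3–5 form a cycle, so G is not a tree and its treewidth is at least 2. Combining the bounds, tw(G) = 2.

Treewidth 2.
One such decomposition:
Bags: B1 = {2, 3, 5}  B2 = {0, 2, 3}  B3 = {0, 3, 4}  B4 = {0, 1, 4}
Tree: B1–B2, B2–B3, B3–B4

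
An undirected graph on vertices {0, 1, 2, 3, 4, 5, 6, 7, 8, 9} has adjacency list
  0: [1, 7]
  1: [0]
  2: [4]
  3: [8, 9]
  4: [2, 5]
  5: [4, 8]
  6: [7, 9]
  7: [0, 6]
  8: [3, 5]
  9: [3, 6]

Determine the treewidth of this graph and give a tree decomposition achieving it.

Treewidth 1.
One optimal decomposition is:
Bags: B1 = {2, 4}  B2 = {4, 5}  B3 = {5, 8}  B4 = {3, 8}  B5 = {3, 9}  B6 = {6, 9}  B7 = {6, 7}  B8 = {0, 7}  B9 = {0, 1}
Tree: B1–B2, B2–B3, B3–B4, B4–B5, B5–B6, B6–B7, B7–B8, B8–B9

Every bag has size at most 2, so the width is 2 − 1 = 1 and tw(G) ≤ 1. Any graph with an edge has treewidth ≥ 1, and G has the edge 2–4. Therefore the treewidth is 1.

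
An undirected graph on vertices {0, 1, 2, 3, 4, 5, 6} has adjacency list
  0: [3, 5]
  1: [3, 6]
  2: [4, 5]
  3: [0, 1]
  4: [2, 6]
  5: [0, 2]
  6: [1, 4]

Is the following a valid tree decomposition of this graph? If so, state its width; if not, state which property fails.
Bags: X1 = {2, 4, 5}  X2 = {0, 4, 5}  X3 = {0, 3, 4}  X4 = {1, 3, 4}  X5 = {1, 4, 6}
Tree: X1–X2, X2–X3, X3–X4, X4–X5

Yes; width 2.

Vertex coverage: the bags together contain {0, 1, 2, 3, 4, 5, 6}, the full vertex set. Edge coverage: each edge of G has both endpoints in at least one bag. Running intersection: for every vertex, the bags containing it form a connected subtree. All three properties hold, so this is a valid tree decomposition of width max|bag| − 1 = 2, and hence tw(G) ≤ 2.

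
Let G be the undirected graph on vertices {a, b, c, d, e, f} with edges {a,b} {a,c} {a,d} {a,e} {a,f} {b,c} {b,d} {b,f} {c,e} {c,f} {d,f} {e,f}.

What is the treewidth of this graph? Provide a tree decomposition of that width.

Every bag has size at most 4, so the width is 4 − 1 = 3 and tw(G) ≤ 3. Conversely, {a, b, d, f} is a clique of size 4, and the vertices of any clique must share a bag in every tree decomposition; so some bag has ≥ 4 vertices and tw(G) ≥ 3. Therefore the treewidth is 3.

Treewidth 3.
Bags: B1 = {a, b, c, f}  B2 = {a, c, e, f}  B3 = {a, b, d, f}
Tree: B1–B2, B1–B3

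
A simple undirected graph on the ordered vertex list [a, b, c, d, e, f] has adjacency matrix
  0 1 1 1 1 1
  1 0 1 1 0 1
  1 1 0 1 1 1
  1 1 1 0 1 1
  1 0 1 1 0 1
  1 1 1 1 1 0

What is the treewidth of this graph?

4

A width-4 tree decomposition is:
Bags: B1 = {a, c, d, e, f}  B2 = {a, b, c, d, f}
Tree: B1–B2
Every bag has size at most 5, so the width is 5 − 1 = 4 and tw(G) ≤ 4. Conversely, {a, c, d, e, f} is a clique of size 5, and the vertices of any clique must share a bag in every tree decomposition; so some bag has ≥ 5 vertices and tw(G) ≥ 4. Therefore the treewidth is 4.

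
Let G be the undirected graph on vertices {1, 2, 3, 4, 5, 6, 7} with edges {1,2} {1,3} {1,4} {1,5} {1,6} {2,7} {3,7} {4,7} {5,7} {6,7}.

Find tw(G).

2

A width-2 tree decomposition is:
Bags: B1 = {1, 6, 7}  B2 = {1, 5, 7}  B3 = {1, 3, 7}  B4 = {1, 2, 7}  B5 = {1, 4, 7}
Tree: B1–B2, B2–B3, B3–B4, B4–B5
Every bag has size at most 3, so the width is 3 − 1 = 2 and tw(G) ≤ 2. The edges 7–6–1–5–7 form a cycle, so G is not a tree and its treewidth is at least 2. Therefore the treewidth is 2.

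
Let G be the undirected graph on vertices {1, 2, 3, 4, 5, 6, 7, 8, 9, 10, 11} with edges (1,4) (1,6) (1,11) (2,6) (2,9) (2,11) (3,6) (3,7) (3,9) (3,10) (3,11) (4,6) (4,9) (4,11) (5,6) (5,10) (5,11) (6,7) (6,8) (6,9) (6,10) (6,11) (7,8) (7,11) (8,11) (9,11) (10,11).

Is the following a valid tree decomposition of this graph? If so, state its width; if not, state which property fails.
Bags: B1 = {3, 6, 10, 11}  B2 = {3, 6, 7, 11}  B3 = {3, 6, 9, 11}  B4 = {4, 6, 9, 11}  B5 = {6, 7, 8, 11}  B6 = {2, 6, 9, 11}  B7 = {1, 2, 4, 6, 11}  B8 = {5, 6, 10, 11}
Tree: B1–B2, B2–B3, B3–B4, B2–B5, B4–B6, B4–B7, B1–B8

No — bags containing vertex 2 are not connected in the tree.

A tree decomposition must satisfy three properties: every vertex lies in some bag; for every edge, both endpoints lie together in some bag; and for every vertex, the bags containing it form a connected subtree. Here bags containing vertex 2 are not connected in the tree, so the decomposition is invalid.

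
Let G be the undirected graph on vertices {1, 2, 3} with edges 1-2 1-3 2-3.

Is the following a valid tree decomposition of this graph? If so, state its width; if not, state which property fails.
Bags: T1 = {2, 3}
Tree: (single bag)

A tree decomposition must satisfy three properties: every vertex lies in some bag; for every edge, both endpoints lie together in some bag; and for every vertex, the bags containing it form a connected subtree. Here vertex 1 appears in no bag, so the decomposition is invalid.

No — vertex 1 appears in no bag.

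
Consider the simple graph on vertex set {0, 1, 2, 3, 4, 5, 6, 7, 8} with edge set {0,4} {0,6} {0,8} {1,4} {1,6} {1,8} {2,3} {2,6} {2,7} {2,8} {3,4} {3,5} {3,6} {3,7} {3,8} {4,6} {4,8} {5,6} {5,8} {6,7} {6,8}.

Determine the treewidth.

A width-3 tree decomposition is:
Bags: B1 = {2, 3, 6, 8}  B2 = {3, 4, 6, 8}  B3 = {1, 4, 6, 8}  B4 = {3, 5, 6, 8}  B5 = {0, 4, 6, 8}  B6 = {2, 3, 6, 7}
Tree: B1–B2, B2–B3, B2–B4, B3–B5, B1–B6
Every bag has size at most 4, so the width is 4 − 1 = 3 and tw(G) ≤ 3. For the lower bound, the 4 vertices {0, 4, 6, 8} are pairwise adjacent, and any tree decomposition puts a clique entirely inside one bag — forcing width ≥ 3. Hence tw(G) = 3 exactly.

3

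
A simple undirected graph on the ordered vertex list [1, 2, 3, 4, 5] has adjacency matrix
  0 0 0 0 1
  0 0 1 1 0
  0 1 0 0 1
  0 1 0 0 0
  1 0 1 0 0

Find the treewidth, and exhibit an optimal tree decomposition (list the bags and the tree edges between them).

Treewidth 1.
One such decomposition:
Bags: B1 = {1, 5}  B2 = {3, 5}  B3 = {2, 3}  B4 = {2, 4}
Tree: B1–B2, B2–B3, B3–B4

Every bag has size at most 2, so the width is 2 − 1 = 1 and tw(G) ≤ 1. Any graph with an edge has treewidth ≥ 1, and G has the edge 1–5. Combining the bounds, tw(G) = 1.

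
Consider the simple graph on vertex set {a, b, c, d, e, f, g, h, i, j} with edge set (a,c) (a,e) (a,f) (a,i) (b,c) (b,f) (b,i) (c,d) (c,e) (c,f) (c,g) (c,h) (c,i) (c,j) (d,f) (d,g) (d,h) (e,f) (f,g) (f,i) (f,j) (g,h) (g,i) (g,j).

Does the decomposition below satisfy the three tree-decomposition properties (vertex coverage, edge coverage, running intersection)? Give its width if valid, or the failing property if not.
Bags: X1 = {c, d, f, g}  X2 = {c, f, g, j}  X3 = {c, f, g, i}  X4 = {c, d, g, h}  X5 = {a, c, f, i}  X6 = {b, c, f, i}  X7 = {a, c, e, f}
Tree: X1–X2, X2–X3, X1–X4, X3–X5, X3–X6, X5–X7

Every vertex of G appears in some bag (union = {a, b, c, d, e, f, g, h, i, j}); every edge is covered by a bag; and for each vertex v the set of bags containing v is connected in the bag tree. The decomposition is therefore valid. The largest bag has 4 vertices, so the width is 3.

Yes; width 3.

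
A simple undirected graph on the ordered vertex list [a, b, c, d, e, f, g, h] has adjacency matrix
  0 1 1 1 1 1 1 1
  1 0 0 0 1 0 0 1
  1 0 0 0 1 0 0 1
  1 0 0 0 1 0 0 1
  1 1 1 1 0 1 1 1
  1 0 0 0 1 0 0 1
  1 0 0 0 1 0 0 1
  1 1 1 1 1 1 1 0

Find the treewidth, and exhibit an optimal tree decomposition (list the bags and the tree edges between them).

Treewidth 3.
Bags: B1 = {a, d, e, h}  B2 = {a, b, e, h}  B3 = {a, e, f, h}  B4 = {a, e, g, h}  B5 = {a, c, e, h}
Tree: B1–B2, B1–B3, B3–B4, B3–B5

Every bag has size at most 4, so the width is 4 − 1 = 3 and tw(G) ≤ 3. Conversely, {a, d, e, h} is a clique of size 4, and the vertices of any clique must share a bag in every tree decomposition; so some bag has ≥ 4 vertices and tw(G) ≥ 3. Therefore the treewidth is 3.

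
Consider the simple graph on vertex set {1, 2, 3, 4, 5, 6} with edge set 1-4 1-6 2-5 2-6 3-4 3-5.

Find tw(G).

A width-2 tree decomposition is:
Bags: B1 = {1, 4, 6}  B2 = {3, 4, 6}  B3 = {3, 5, 6}  B4 = {2, 5, 6}
Tree: B1–B2, B2–B3, B3–B4
Each bag holds 3 vertices, so the decomposition has width 2, which upper-bounds the treewidth. The edges 6–1–4–3–5–2–6 form a cycle, so G is not a tree and its treewidth is at least 2. Combining the bounds, tw(G) = 2.

2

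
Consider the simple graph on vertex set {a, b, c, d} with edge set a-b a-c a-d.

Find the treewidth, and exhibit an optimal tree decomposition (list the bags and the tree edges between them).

The largest bag has 2 vertices, giving width 1; this decomposition certifies tw(G) ≤ 1. Any graph with an edge has treewidth ≥ 1, and G has the edge b–a. Therefore the treewidth is 1.

Treewidth 1.
Bags: B1 = {a, b}  B2 = {a, c}  B3 = {a, d}
Tree: B1–B2, B1–B3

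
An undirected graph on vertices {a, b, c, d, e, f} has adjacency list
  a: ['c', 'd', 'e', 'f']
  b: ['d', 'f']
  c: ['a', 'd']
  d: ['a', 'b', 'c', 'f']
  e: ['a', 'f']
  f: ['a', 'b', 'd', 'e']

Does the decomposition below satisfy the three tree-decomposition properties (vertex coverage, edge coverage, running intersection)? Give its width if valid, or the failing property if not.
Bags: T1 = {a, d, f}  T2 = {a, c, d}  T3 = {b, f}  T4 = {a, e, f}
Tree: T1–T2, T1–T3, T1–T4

No — edge (d,b) lies in no bag.

A tree decomposition must satisfy three properties: every vertex lies in some bag; for every edge, both endpoints lie together in some bag; and for every vertex, the bags containing it form a connected subtree. Here edge (d,b) lies in no bag, so the decomposition is invalid.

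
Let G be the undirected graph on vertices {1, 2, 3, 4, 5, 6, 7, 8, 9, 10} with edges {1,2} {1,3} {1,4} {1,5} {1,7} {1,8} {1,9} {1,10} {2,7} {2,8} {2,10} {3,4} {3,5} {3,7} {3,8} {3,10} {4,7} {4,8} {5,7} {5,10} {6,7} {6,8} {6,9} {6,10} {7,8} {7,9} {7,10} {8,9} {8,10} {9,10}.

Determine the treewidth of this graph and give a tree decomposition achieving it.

Every bag has size at most 5, so the width is 5 − 1 = 4 and tw(G) ≤ 4. Conversely, {1, 7, 8, 9, 10} is a clique of size 5, and the vertices of any clique must share a bag in every tree decomposition; so some bag has ≥ 5 vertices and tw(G) ≥ 4. Hence tw(G) = 4 exactly.

Treewidth 4.
Bags: B1 = {1, 7, 8, 9, 10}  B2 = {1, 3, 7, 8, 10}  B3 = {6, 7, 8, 9, 10}  B4 = {1, 3, 4, 7, 8}  B5 = {1, 3, 5, 7, 10}  B6 = {1, 2, 7, 8, 10}
Tree: B1–B2, B1–B3, B2–B4, B2–B5, B2–B6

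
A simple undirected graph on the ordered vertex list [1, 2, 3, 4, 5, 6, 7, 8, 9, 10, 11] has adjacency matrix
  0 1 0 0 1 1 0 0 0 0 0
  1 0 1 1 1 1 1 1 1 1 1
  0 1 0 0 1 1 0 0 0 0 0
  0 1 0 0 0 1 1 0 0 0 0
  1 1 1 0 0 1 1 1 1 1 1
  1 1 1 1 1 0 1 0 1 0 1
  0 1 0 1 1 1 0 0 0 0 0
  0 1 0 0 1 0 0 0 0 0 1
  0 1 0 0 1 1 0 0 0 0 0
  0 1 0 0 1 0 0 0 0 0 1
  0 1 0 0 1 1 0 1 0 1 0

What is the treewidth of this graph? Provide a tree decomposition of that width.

The largest bag has 4 vertices, giving width 3; this decomposition certifies tw(G) ≤ 3. For the lower bound, the 4 vertices {2, 4, 6, 7} are pairwise adjacent, and any tree decomposition puts a clique entirely inside one bag — forcing width ≥ 3. Hence tw(G) = 3 exactly.

Treewidth 3.
One optimal decomposition is:
Bags: B1 = {1, 2, 5, 6}  B2 = {2, 5, 6, 9}  B3 = {2, 5, 6, 11}  B4 = {2, 5, 6, 7}  B5 = {2, 3, 5, 6}  B6 = {2, 4, 6, 7}  B7 = {2, 5, 8, 11}  B8 = {2, 5, 10, 11}
Tree: B1–B2, B2–B3, B3–B4, B1–B5, B4–B6, B3–B7, B3–B8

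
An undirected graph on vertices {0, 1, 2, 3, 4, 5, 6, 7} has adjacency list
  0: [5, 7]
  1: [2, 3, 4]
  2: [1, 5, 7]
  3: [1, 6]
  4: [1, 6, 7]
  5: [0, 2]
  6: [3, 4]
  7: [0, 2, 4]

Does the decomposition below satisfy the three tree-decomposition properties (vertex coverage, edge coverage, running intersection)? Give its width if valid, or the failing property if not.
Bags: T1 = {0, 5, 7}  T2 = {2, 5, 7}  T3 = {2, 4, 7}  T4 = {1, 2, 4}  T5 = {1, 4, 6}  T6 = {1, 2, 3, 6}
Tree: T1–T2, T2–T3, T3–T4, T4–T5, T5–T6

A tree decomposition must satisfy three properties: every vertex lies in some bag; for every edge, both endpoints lie together in some bag; and for every vertex, the bags containing it form a connected subtree. Here bags containing vertex 2 are not connected in the tree, so the decomposition is invalid.

No — bags containing vertex 2 are not connected in the tree.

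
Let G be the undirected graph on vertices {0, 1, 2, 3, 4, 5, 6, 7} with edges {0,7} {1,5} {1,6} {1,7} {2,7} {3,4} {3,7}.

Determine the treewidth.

A width-1 tree decomposition is:
Bags: B1 = {1, 7}  B2 = {3, 7}  B3 = {3, 4}  B4 = {1, 6}  B5 = {0, 7}  B6 = {2, 7}  B7 = {1, 5}
Tree: B1–B2, B2–B3, B1–B4, B1–B5, B5–B6, B4–B7
Each bag holds 2 vertices, so the decomposition has width 1, which upper-bounds the treewidth. Any graph with an edge has treewidth ≥ 1, and G has the edge 7–1. Hence tw(G) = 1 exactly.

1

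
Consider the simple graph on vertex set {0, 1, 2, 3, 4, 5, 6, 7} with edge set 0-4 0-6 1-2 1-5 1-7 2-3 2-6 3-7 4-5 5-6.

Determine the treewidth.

2

A width-2 tree decomposition is:
Bags: B1 = {0, 4, 5}  B2 = {0, 5, 6}  B3 = {1, 5, 6}  B4 = {1, 2, 6}  B5 = {1, 2, 7}  B6 = {2, 3, 7}
Tree: B1–B2, B2–B3, B3–B4, B4–B5, B5–B6
The largest bag has 3 vertices, giving width 2; this decomposition certifies tw(G) ≤ 2. For the lower bound, G contains the cycle 4–0–6–5–4, so G is not a forest; only forests have treewidth ≤ 1, hence tw(G) ≥ 2. Therefore the treewidth is 2.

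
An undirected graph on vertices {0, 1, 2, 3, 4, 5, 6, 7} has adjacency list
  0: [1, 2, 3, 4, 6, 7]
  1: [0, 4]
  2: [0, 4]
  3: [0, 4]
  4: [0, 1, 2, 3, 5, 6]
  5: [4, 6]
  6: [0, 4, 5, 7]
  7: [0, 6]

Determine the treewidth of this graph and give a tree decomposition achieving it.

Every bag has size at most 3, so the width is 3 − 1 = 2 and tw(G) ≤ 2. On the other hand G contains the 3-clique {0, 1, 4}. A clique must lie in a single bag of any decomposition, so no decomposition can have width below 2. Hence tw(G) = 2 exactly.

Treewidth 2.
One optimal decomposition is:
Bags: B1 = {0, 3, 4}  B2 = {0, 2, 4}  B3 = {0, 4, 6}  B4 = {4, 5, 6}  B5 = {0, 1, 4}  B6 = {0, 6, 7}
Tree: B1–B2, B1–B3, B3–B4, B1–B5, B3–B6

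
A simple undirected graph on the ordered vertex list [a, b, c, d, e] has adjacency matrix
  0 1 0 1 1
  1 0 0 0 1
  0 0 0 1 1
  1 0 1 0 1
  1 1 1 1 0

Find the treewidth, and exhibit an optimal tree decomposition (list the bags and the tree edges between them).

Treewidth 2.
One optimal decomposition is:
Bags: B1 = {a, d, e}  B2 = {c, d, e}  B3 = {a, b, e}
Tree: B1–B2, B1–B3

The largest bag has 3 vertices, giving width 2; this decomposition certifies tw(G) ≤ 2. On the other hand G contains the 3-clique {c, d, e}. A clique must lie in a single bag of any decomposition, so no decomposition can have width below 2. The upper and lower bounds meet at 2, so that is the treewidth.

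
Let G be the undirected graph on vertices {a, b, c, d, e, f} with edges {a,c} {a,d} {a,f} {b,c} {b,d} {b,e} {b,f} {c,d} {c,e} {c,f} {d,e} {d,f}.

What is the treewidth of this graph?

3

A width-3 tree decomposition is:
Bags: B1 = {b, c, d, f}  B2 = {b, c, d, e}  B3 = {a, c, d, f}
Tree: B1–B2, B1–B3
The largest bag has 4 vertices, giving width 3; this decomposition certifies tw(G) ≤ 3. Conversely, {b, c, d, e} is a clique of size 4, and the vertices of any clique must share a bag in every tree decomposition; so some bag has ≥ 4 vertices and tw(G) ≥ 3. Hence tw(G) = 3 exactly.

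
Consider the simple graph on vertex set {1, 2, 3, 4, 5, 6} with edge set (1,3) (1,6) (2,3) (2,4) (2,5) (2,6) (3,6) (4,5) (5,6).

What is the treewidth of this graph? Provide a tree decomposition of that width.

Treewidth 2.
One optimal decomposition is:
Bags: B1 = {2, 3, 6}  B2 = {1, 3, 6}  B3 = {2, 5, 6}  B4 = {2, 4, 5}
Tree: B1–B2, B1–B3, B3–B4

The largest bag has 3 vertices, giving width 2; this decomposition certifies tw(G) ≤ 2. On the other hand G contains the 3-clique {1, 3, 6}. A clique must lie in a single bag of any decomposition, so no decomposition can have width below 2. Combining the bounds, tw(G) = 2.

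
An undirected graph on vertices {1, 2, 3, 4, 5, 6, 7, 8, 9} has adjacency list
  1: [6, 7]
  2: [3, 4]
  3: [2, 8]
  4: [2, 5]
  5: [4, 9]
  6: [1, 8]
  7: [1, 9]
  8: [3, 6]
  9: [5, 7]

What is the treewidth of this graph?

A width-2 tree decomposition is:
Bags: B1 = {4, 5, 9}  B2 = {4, 7, 9}  B3 = {1, 4, 7}  B4 = {1, 4, 6}  B5 = {4, 6, 8}  B6 = {3, 4, 8}  B7 = {2, 3, 4}
Tree: B1–B2, B2–B3, B3–B4, B4–B5, B5–B6, B6–B7
Each bag holds 3 vertices, so the decomposition has width 2, which upper-bounds the treewidth. Since 4–5–9–7–1–6–8–3–2–4 is a cycle in G, G is not acyclic. Forests are exactly the graphs of treewidth ≤ 1, so tw(G) ≥ 2. Therefore the treewidth is 2.

2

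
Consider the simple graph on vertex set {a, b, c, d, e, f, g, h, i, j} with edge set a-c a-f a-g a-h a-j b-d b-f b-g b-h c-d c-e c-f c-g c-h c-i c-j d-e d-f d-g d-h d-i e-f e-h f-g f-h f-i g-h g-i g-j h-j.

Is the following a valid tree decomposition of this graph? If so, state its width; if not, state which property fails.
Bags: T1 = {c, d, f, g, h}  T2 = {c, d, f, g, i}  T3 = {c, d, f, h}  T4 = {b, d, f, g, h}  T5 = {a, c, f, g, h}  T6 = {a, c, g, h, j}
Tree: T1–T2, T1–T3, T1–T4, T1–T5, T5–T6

A tree decomposition must satisfy three properties: every vertex lies in some bag; for every edge, both endpoints lie together in some bag; and for every vertex, the bags containing it form a connected subtree. Here vertex e appears in no bag, so the decomposition is invalid.

No — vertex e appears in no bag.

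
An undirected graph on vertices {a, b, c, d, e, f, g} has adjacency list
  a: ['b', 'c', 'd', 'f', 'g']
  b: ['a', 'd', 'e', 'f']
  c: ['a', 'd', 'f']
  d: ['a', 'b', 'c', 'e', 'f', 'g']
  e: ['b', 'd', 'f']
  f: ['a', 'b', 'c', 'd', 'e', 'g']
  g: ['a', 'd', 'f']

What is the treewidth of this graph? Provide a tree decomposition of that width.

Treewidth 3.
One optimal decomposition is:
Bags: B1 = {b, d, e, f}  B2 = {a, b, d, f}  B3 = {a, c, d, f}  B4 = {a, d, f, g}
Tree: B1–B2, B2–B3, B3–B4

Every bag has size at most 4, so the width is 4 − 1 = 3 and tw(G) ≤ 3. On the other hand G contains the 4-clique {b, d, e, f}. A clique must lie in a single bag of any decomposition, so no decomposition can have width below 3. Hence tw(G) = 3 exactly.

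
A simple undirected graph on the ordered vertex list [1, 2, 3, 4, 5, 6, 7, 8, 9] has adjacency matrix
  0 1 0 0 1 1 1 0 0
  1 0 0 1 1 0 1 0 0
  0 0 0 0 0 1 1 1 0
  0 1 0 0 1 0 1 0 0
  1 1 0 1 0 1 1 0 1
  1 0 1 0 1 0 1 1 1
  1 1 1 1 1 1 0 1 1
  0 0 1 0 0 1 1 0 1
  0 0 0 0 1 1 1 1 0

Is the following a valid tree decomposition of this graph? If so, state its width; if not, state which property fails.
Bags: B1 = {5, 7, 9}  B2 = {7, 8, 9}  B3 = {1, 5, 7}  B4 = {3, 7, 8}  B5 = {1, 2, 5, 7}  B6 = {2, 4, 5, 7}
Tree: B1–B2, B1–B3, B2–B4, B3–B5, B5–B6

A tree decomposition must satisfy three properties: every vertex lies in some bag; for every edge, both endpoints lie together in some bag; and for every vertex, the bags containing it form a connected subtree. Here vertex 6 appears in no bag, so the decomposition is invalid.

No — vertex 6 appears in no bag.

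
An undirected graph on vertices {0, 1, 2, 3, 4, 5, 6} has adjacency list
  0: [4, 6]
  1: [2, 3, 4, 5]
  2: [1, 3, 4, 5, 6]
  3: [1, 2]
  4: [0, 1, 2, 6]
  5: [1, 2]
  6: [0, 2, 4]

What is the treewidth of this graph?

2

A width-2 tree decomposition is:
Bags: B1 = {0, 4, 6}  B2 = {2, 4, 6}  B3 = {1, 2, 4}  B4 = {1, 2, 3}  B5 = {1, 2, 5}
Tree: B1–B2, B2–B3, B3–B4, B4–B5
Each bag holds 3 vertices, so the decomposition has width 2, which upper-bounds the treewidth. For the lower bound, the 3 vertices {0, 4, 6} are pairwise adjacent, and any tree decomposition puts a clique entirely inside one bag — forcing width ≥ 2. The upper and lower bounds meet at 2, so that is the treewidth.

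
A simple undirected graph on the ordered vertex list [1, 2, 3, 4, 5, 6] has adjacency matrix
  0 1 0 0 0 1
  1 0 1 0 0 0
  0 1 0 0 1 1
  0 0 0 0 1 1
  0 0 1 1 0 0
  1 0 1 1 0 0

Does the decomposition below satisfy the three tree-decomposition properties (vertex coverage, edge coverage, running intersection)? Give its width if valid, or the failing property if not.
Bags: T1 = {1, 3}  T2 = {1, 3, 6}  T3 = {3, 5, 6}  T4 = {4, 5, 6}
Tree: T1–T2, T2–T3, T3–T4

A tree decomposition must satisfy three properties: every vertex lies in some bag; for every edge, both endpoints lie together in some bag; and for every vertex, the bags containing it form a connected subtree. Here vertex 2 appears in no bag, so the decomposition is invalid.

No — vertex 2 appears in no bag.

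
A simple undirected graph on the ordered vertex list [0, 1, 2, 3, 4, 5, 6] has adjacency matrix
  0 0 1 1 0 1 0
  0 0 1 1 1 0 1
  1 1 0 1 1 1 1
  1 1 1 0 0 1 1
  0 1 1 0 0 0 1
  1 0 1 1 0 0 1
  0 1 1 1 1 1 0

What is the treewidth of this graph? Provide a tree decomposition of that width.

Treewidth 3.
Bags: B1 = {0, 2, 3, 5}  B2 = {2, 3, 5, 6}  B3 = {1, 2, 3, 6}  B4 = {1, 2, 4, 6}
Tree: B1–B2, B2–B3, B3–B4

Each bag holds 4 vertices, so the decomposition has width 3, which upper-bounds the treewidth. Conversely, {1, 2, 3, 6} is a clique of size 4, and the vertices of any clique must share a bag in every tree decomposition; so some bag has ≥ 4 vertices and tw(G) ≥ 3. Hence tw(G) = 3 exactly.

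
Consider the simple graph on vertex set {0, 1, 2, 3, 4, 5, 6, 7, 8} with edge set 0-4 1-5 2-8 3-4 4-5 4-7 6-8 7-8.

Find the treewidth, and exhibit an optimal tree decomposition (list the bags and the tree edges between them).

Every bag has size at most 2, so the width is 2 − 1 = 1 and tw(G) ≤ 1. Any graph with an edge has treewidth ≥ 1, and G has the edge 7–8. Hence tw(G) = 1 exactly.

Treewidth 1.
One such decomposition:
Bags: B1 = {7, 8}  B2 = {4, 7}  B3 = {4, 5}  B4 = {1, 5}  B5 = {2, 8}  B6 = {6, 8}  B7 = {0, 4}  B8 = {3, 4}
Tree: B1–B2, B2–B3, B3–B4, B1–B5, B5–B6, B3–B7, B3–B8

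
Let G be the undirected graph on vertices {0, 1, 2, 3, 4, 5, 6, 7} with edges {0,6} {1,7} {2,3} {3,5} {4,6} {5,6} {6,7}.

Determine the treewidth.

1

A width-1 tree decomposition is:
Bags: B1 = {5, 6}  B2 = {6, 7}  B3 = {0, 6}  B4 = {4, 6}  B5 = {3, 5}  B6 = {2, 3}  B7 = {1, 7}
Tree: B1–B2, B2–B3, B1–B4, B1–B5, B5–B6, B2–B7
Every bag has size at most 2, so the width is 2 − 1 = 1 and tw(G) ≤ 1. Since G has at least one edge (e.g. 6–5), it is not an edgeless graph, so tw(G) ≥ 1. The upper and lower bounds meet at 1, so that is the treewidth.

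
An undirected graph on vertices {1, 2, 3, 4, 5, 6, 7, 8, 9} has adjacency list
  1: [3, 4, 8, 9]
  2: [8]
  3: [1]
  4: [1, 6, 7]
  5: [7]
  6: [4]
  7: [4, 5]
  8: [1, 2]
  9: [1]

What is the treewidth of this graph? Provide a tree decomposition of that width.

Treewidth 1.
One optimal decomposition is:
Bags: B1 = {4, 7}  B2 = {1, 4}  B3 = {1, 3}  B4 = {1, 9}  B5 = {5, 7}  B6 = {4, 6}  B7 = {1, 8}  B8 = {2, 8}
Tree: B1–B2, B2–B3, B3–B4, B1–B5, B1–B6, B3–B7, B7–B8

The largest bag has 2 vertices, giving width 1; this decomposition certifies tw(G) ≤ 1. G has an edge, so its treewidth is at least 1. Combining the bounds, tw(G) = 1.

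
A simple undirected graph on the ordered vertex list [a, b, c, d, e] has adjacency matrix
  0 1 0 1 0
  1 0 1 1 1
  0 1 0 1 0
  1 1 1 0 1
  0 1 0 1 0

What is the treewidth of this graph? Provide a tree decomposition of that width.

Every bag has size at most 3, so the width is 3 − 1 = 2 and tw(G) ≤ 2. Conversely, {b, d, e} is a clique of size 3, and the vertices of any clique must share a bag in every tree decomposition; so some bag has ≥ 3 vertices and tw(G) ≥ 2. Combining the bounds, tw(G) = 2.

Treewidth 2.
One such decomposition:
Bags: B1 = {a, b, d}  B2 = {b, c, d}  B3 = {b, d, e}
Tree: B1–B2, B2–B3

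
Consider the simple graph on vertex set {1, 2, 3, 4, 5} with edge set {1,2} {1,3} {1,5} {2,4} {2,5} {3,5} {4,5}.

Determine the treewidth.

A width-2 tree decomposition is:
Bags: B1 = {1, 2, 5}  B2 = {2, 4, 5}  B3 = {1, 3, 5}
Tree: B1–B2, B1–B3
The largest bag has 3 vertices, giving width 2; this decomposition certifies tw(G) ≤ 2. On the other hand G contains the 3-clique {1, 2, 5}. A clique must lie in a single bag of any decomposition, so no decomposition can have width below 2. The upper and lower bounds meet at 2, so that is the treewidth.

2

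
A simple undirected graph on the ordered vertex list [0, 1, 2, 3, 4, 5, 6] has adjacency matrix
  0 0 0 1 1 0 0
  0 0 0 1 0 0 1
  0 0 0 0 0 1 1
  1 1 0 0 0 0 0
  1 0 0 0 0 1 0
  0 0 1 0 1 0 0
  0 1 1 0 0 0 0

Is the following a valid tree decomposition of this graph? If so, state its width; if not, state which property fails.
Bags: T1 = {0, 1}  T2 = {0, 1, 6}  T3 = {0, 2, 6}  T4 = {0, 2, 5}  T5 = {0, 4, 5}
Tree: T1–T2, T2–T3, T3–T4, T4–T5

A tree decomposition must satisfy three properties: every vertex lies in some bag; for every edge, both endpoints lie together in some bag; and for every vertex, the bags containing it form a connected subtree. Here vertex 3 appears in no bag, so the decomposition is invalid.

No — vertex 3 appears in no bag.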